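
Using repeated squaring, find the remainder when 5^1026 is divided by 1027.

1000

5^1 ≡ 5 (mod 1027)
5^2 ≡ 5^2 = 25 ≡ 25 (mod 1027)
5^4 ≡ 25^2 = 625 ≡ 625 (mod 1027)
5^8 ≡ 625^2 = 390625 ≡ 365 (mod 1027)
5^16 ≡ 365^2 = 133225 ≡ 742 (mod 1027)
5^32 ≡ 742^2 = 550564 ≡ 92 (mod 1027)
5^64 ≡ 92^2 = 8464 ≡ 248 (mod 1027)
5^128 ≡ 248^2 = 61504 ≡ 911 (mod 1027)
5^256 ≡ 911^2 = 829921 ≡ 105 (mod 1027)
5^512 ≡ 105^2 = 11025 ≡ 755 (mod 1027)
5^1024 ≡ 755^2 = 570025 ≡ 40 (mod 1027)
1026 = 1024 + 2 in binary powers of 2.
So 5^1026 ≡ 40 · 25 ≡ 1000 (mod 1027).
Since 1000 ≠ 1, base 5 is a Fermat witness: 1027 is composite.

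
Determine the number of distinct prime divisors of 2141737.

2141737 = 13^2 · 12673
12673 = 19 · 667
667 = 23 · 29
2141737 = 13^2 · 19 · 23 · 29, which has 4 distinct prime factors.

4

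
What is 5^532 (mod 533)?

508

5^1 ≡ 5 (mod 533)
5^2 ≡ 5^2 = 25 ≡ 25 (mod 533)
5^4 ≡ 25^2 = 625 ≡ 92 (mod 533)
5^8 ≡ 92^2 = 8464 ≡ 469 (mod 533)
5^16 ≡ 469^2 = 219961 ≡ 365 (mod 533)
5^32 ≡ 365^2 = 133225 ≡ 508 (mod 533)
5^64 ≡ 508^2 = 258064 ≡ 92 (mod 533)
5^128 ≡ 92^2 = 8464 ≡ 469 (mod 533)
5^256 ≡ 469^2 = 219961 ≡ 365 (mod 533)
5^512 ≡ 365^2 = 133225 ≡ 508 (mod 533)
532 = 512 + 16 + 4 in binary powers of 2.
So 5^532 ≡ 508 · 365 · 92 ≡ 508 (mod 533).
Since 508 ≠ 1, base 5 is a Fermat witness: 533 is composite.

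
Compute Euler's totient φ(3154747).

Factor: 3154747 = 83 · 191 · 199.
φ(3154747) = (83−1) · (191−1) · (199−1) = 82 · 190 · 198 = 3084840.

3084840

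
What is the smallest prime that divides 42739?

42739 is odd.
Digit sum 25, not divisible by 3.
Ends in 9: not divisible by 5.
7: 42739 = 7·6105 + 4
11: 42739 = 11·3885 + 4
13: 42739 = 13·3287 + 8
17: 42739 = 17·2514 + 1
19: 42739 = 19·2249 + 8
23: 42739 = 23·1858 + 5
29: 42739 = 29·1473 + 22
31: 42739 = 31·1378 + 21
37: 42739 = 37·1155 + 4
41: 42739 = 41·1042 + 17
43: 42739 = 43·993 + 40
47: 42739 = 47·909 + 16
53: 42739 = 53·806 + 21
59: 42739 = 59·724 + 23
61: 42739 = 61·700 + 39
67: 42739 = 67·637 + 60
71: 42739 = 71·601 + 68
73: 42739 = 73·585 + 34
79: 42739 = 79·541

79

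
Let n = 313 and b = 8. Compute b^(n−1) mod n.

1

8^1 ≡ 8 (mod 313)
8^2 ≡ 8^2 = 64 ≡ 64 (mod 313)
8^4 ≡ 64^2 = 4096 ≡ 27 (mod 313)
8^8 ≡ 27^2 = 729 ≡ 103 (mod 313)
8^16 ≡ 103^2 = 10609 ≡ 280 (mod 313)
8^32 ≡ 280^2 = 78400 ≡ 150 (mod 313)
8^64 ≡ 150^2 = 22500 ≡ 277 (mod 313)
8^128 ≡ 277^2 = 76729 ≡ 44 (mod 313)
8^256 ≡ 44^2 = 1936 ≡ 58 (mod 313)
312 = 256 + 32 + 16 + 8 in binary powers of 2.
So 8^312 ≡ 58 · 150 · 280 · 103 ≡ 1 (mod 313).
Since the result is 1, base 8 gives no evidence that 313 is composite.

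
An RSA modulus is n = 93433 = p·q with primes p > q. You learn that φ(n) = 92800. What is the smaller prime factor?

233

φ(n) = (p−1)(q−1) = n − (p+q) + 1, so p + q = 93433 − 92800 + 1 = 634.
p and q are the roots of t² − 634t + 93433 = 0.
Discriminant: 634² − 4·93433 = 401956 − 373732 = 28224; √28224 = 168.
q = (634 − 168)/2 = 233, p = (634 + 168)/2 = 401.
Check: 233 · 401 = 93433.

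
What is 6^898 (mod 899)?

6^1 ≡ 6 (mod 899)
6^2 ≡ 6^2 = 36 ≡ 36 (mod 899)
6^4 ≡ 36^2 = 1296 ≡ 397 (mod 899)
6^8 ≡ 397^2 = 157609 ≡ 284 (mod 899)
6^16 ≡ 284^2 = 80656 ≡ 645 (mod 899)
6^32 ≡ 645^2 = 416025 ≡ 687 (mod 899)
6^64 ≡ 687^2 = 471969 ≡ 893 (mod 899)
6^128 ≡ 893^2 = 797449 ≡ 36 (mod 899)
6^256 ≡ 36^2 = 1296 ≡ 397 (mod 899)
6^512 ≡ 397^2 = 157609 ≡ 284 (mod 899)
898 = 512 + 256 + 128 + 2 in binary powers of 2.
So 6^898 ≡ 284 · 397 · 36 · 36 ≡ 645 (mod 899).
Since 645 ≠ 1, base 6 is a Fermat witness: 899 is composite.

645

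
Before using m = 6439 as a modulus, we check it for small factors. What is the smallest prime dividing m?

47

6439 is odd.
Digit sum 22, not divisible by 3.
Ends in 9: not divisible by 5.
7: 6439 = 7·919 + 6
11: 6439 = 11·585 + 4
13: 6439 = 13·495 + 4
17: 6439 = 17·378 + 13
19: 6439 = 19·338 + 17
23: 6439 = 23·279 + 22
29: 6439 = 29·222 + 1
31: 6439 = 31·207 + 22
37: 6439 = 37·174 + 1
41: 6439 = 41·157 + 2
43: 6439 = 43·149 + 32
47: 6439 = 47·137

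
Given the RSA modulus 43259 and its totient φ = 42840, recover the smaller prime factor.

181

φ(n) = (p−1)(q−1) = n − (p+q) + 1, so p + q = 43259 − 42840 + 1 = 420.
p and q are the roots of t² − 420t + 43259 = 0.
Discriminant: 420² − 4·43259 = 176400 − 173036 = 3364; √3364 = 58.
q = (420 − 58)/2 = 181, p = (420 + 58)/2 = 239.
Check: 181 · 239 = 43259.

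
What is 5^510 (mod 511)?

5^1 ≡ 5 (mod 511)
5^2 ≡ 5^2 = 25 ≡ 25 (mod 511)
5^4 ≡ 25^2 = 625 ≡ 114 (mod 511)
5^8 ≡ 114^2 = 12996 ≡ 221 (mod 511)
5^16 ≡ 221^2 = 48841 ≡ 296 (mod 511)
5^32 ≡ 296^2 = 87616 ≡ 235 (mod 511)
5^64 ≡ 235^2 = 55225 ≡ 37 (mod 511)
5^128 ≡ 37^2 = 1369 ≡ 347 (mod 511)
5^256 ≡ 347^2 = 120409 ≡ 324 (mod 511)
510 = 256 + 128 + 64 + 32 + 16 + 8 + 4 + 2 in binary powers of 2.
So 5^510 ≡ 324 · 347 · 37 · 235 · 296 · 221 · 114 · 25 ≡ 295 (mod 511).
Since 295 ≠ 1, base 5 is a Fermat witness: 511 is composite.

295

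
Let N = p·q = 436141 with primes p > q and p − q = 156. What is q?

Since p = q + 156, we have 436141 = q(q + 156), so q² + 156q − 436141 = 0.
Discriminant: 156² + 4·436141 = 24336 + 1744564 = 1768900; √1768900 = 1330.
q = (−156 + 1330)/2 = 587, and p = q + 156 = 743.
Check: 587 · 743 = 436141.

587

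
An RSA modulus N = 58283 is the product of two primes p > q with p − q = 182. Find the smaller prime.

167

Since p = q + 182, we have 58283 = q(q + 182), so q² + 182q − 58283 = 0.
Discriminant: 182² + 4·58283 = 33124 + 233132 = 266256; √266256 = 516.
q = (−182 + 516)/2 = 167, and p = q + 182 = 349.
Check: 167 · 349 = 58283.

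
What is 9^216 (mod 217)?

8

9^1 ≡ 9 (mod 217)
9^2 ≡ 9^2 = 81 ≡ 81 (mod 217)
9^4 ≡ 81^2 = 6561 ≡ 51 (mod 217)
9^8 ≡ 51^2 = 2601 ≡ 214 (mod 217)
9^16 ≡ 214^2 = 45796 ≡ 9 (mod 217)
9^32 ≡ 9^2 = 81 ≡ 81 (mod 217)
9^64 ≡ 81^2 = 6561 ≡ 51 (mod 217)
9^128 ≡ 51^2 = 2601 ≡ 214 (mod 217)
216 = 128 + 64 + 16 + 8 in binary powers of 2.
So 9^216 ≡ 214 · 51 · 9 · 214 ≡ 8 (mod 217).
Since 8 ≠ 1, base 9 is a Fermat witness: 217 is composite.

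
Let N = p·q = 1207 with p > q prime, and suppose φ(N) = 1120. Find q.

φ(n) = (p−1)(q−1) = n − (p+q) + 1, so p + q = 1207 − 1120 + 1 = 88.
p and q are the roots of t² − 88t + 1207 = 0.
Discriminant: 88² − 4·1207 = 7744 − 4828 = 2916; √2916 = 54.
q = (88 − 54)/2 = 17, p = (88 + 54)/2 = 71.
Check: 17 · 71 = 1207.

17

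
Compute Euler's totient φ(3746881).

Factor: 3746881 = 127 · 163 · 181.
φ(3746881) = (127−1) · (163−1) · (181−1) = 126 · 162 · 180 = 3674160.

3674160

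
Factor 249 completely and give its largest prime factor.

83

249 = 3 · 83
83 is prime.
So 249 = 3 · 83; the largest prime factor is 83.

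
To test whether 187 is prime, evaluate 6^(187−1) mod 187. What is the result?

49

6^1 ≡ 6 (mod 187)
6^2 ≡ 6^2 = 36 ≡ 36 (mod 187)
6^4 ≡ 36^2 = 1296 ≡ 174 (mod 187)
6^8 ≡ 174^2 = 30276 ≡ 169 (mod 187)
6^16 ≡ 169^2 = 28561 ≡ 137 (mod 187)
6^32 ≡ 137^2 = 18769 ≡ 69 (mod 187)
6^64 ≡ 69^2 = 4761 ≡ 86 (mod 187)
6^128 ≡ 86^2 = 7396 ≡ 103 (mod 187)
186 = 128 + 32 + 16 + 8 + 2 in binary powers of 2.
So 6^186 ≡ 103 · 69 · 137 · 169 · 36 ≡ 49 (mod 187).
Since 49 ≠ 1, base 6 is a Fermat witness: 187 is composite.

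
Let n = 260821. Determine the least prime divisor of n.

260821 is odd.
Digit sum 19, not divisible by 3.
Ends in 1: not divisible by 5.
7: 260821 = 7·37260 + 1
11: 260821 = 11·23711

11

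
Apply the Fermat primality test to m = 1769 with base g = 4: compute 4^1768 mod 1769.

1445

4^1 ≡ 4 (mod 1769)
4^2 ≡ 4^2 = 16 ≡ 16 (mod 1769)
4^4 ≡ 16^2 = 256 ≡ 256 (mod 1769)
4^8 ≡ 256^2 = 65536 ≡ 83 (mod 1769)
4^16 ≡ 83^2 = 6889 ≡ 1582 (mod 1769)
4^32 ≡ 1582^2 = 2502724 ≡ 1358 (mod 1769)
4^64 ≡ 1358^2 = 1844164 ≡ 866 (mod 1769)
4^128 ≡ 866^2 = 749956 ≡ 1669 (mod 1769)
4^256 ≡ 1669^2 = 2785561 ≡ 1155 (mod 1769)
4^512 ≡ 1155^2 = 1334025 ≡ 199 (mod 1769)
4^1024 ≡ 199^2 = 39601 ≡ 683 (mod 1769)
1768 = 1024 + 512 + 128 + 64 + 32 + 8 in binary powers of 2.
So 4^1768 ≡ 683 · 199 · 1669 · 866 · 1358 · 83 ≡ 1445 (mod 1769).
Since 1445 ≠ 1, base 4 is a Fermat witness: 1769 is composite.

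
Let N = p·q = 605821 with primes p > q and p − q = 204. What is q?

Since p = q + 204, we have 605821 = q(q + 204), so q² + 204q − 605821 = 0.
Discriminant: 204² + 4·605821 = 41616 + 2423284 = 2464900; √2464900 = 1570.
q = (−204 + 1570)/2 = 683, and p = q + 204 = 887.
Check: 683 · 887 = 605821.

683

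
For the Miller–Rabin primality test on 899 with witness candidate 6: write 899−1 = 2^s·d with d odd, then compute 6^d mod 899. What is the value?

899 − 1 = 898 = 2^1 · 449, so d = 449.
6^1 ≡ 6 (mod 899)
6^2 ≡ 6^2 = 36 ≡ 36 (mod 899)
6^4 ≡ 36^2 = 1296 ≡ 397 (mod 899)
6^8 ≡ 397^2 = 157609 ≡ 284 (mod 899)
6^16 ≡ 284^2 = 80656 ≡ 645 (mod 899)
6^32 ≡ 645^2 = 416025 ≡ 687 (mod 899)
6^64 ≡ 687^2 = 471969 ≡ 893 (mod 899)
6^128 ≡ 893^2 = 797449 ≡ 36 (mod 899)
6^256 ≡ 36^2 = 1296 ≡ 397 (mod 899)
449 = 256 + 128 + 64 + 1 in binary powers of 2.
So 6^449 ≡ 397 · 36 · 893 · 6 ≡ 615 (mod 899).
Squaring chain: 615; never reaches −1, so base 6 is a Miller–Rabin witness that 899 is composite.

615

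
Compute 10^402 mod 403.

10^1 ≡ 10 (mod 403)
10^2 ≡ 10^2 = 100 ≡ 100 (mod 403)
10^4 ≡ 100^2 = 10000 ≡ 328 (mod 403)
10^8 ≡ 328^2 = 107584 ≡ 386 (mod 403)
10^16 ≡ 386^2 = 148996 ≡ 289 (mod 403)
10^32 ≡ 289^2 = 83521 ≡ 100 (mod 403)
10^64 ≡ 100^2 = 10000 ≡ 328 (mod 403)
10^128 ≡ 328^2 = 107584 ≡ 386 (mod 403)
10^256 ≡ 386^2 = 148996 ≡ 289 (mod 403)
402 = 256 + 128 + 16 + 2 in binary powers of 2.
So 10^402 ≡ 289 · 386 · 289 · 100 ≡ 66 (mod 403).
Since 66 ≠ 1, base 10 is a Fermat witness: 403 is composite.

66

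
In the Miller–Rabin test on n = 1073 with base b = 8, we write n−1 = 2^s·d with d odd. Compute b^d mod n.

1073 − 1 = 1072 = 2^4 · 67, so d = 67.
8^1 ≡ 8 (mod 1073)
8^2 ≡ 8^2 = 64 ≡ 64 (mod 1073)
8^4 ≡ 64^2 = 4096 ≡ 877 (mod 1073)
8^8 ≡ 877^2 = 769129 ≡ 861 (mod 1073)
8^16 ≡ 861^2 = 741321 ≡ 951 (mod 1073)
8^32 ≡ 951^2 = 904401 ≡ 935 (mod 1073)
8^64 ≡ 935^2 = 874225 ≡ 803 (mod 1073)
67 = 64 + 2 + 1 in binary powers of 2.
So 8^67 ≡ 803 · 64 · 8 ≡ 177 (mod 1073).
Squaring chain: 177 → 212 → 951 → 935; never reaches −1, so base 8 is a Miller–Rabin witness that 1073 is composite.

177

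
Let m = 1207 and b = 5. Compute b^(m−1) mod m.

1141

5^1 ≡ 5 (mod 1207)
5^2 ≡ 5^2 = 25 ≡ 25 (mod 1207)
5^4 ≡ 25^2 = 625 ≡ 625 (mod 1207)
5^8 ≡ 625^2 = 390625 ≡ 764 (mod 1207)
5^16 ≡ 764^2 = 583696 ≡ 715 (mod 1207)
5^32 ≡ 715^2 = 511225 ≡ 664 (mod 1207)
5^64 ≡ 664^2 = 440896 ≡ 341 (mod 1207)
5^128 ≡ 341^2 = 116281 ≡ 409 (mod 1207)
5^256 ≡ 409^2 = 167281 ≡ 715 (mod 1207)
5^512 ≡ 715^2 = 511225 ≡ 664 (mod 1207)
5^1024 ≡ 664^2 = 440896 ≡ 341 (mod 1207)
1206 = 1024 + 128 + 32 + 16 + 4 + 2 in binary powers of 2.
So 5^1206 ≡ 341 · 409 · 664 · 715 · 625 · 25 ≡ 1141 (mod 1207).
Since 1141 ≠ 1, base 5 is a Fermat witness: 1207 is composite.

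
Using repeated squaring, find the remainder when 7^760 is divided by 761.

1

7^1 ≡ 7 (mod 761)
7^2 ≡ 7^2 = 49 ≡ 49 (mod 761)
7^4 ≡ 49^2 = 2401 ≡ 118 (mod 761)
7^8 ≡ 118^2 = 13924 ≡ 226 (mod 761)
7^16 ≡ 226^2 = 51076 ≡ 89 (mod 761)
7^32 ≡ 89^2 = 7921 ≡ 311 (mod 761)
7^64 ≡ 311^2 = 96721 ≡ 74 (mod 761)
7^128 ≡ 74^2 = 5476 ≡ 149 (mod 761)
7^256 ≡ 149^2 = 22201 ≡ 132 (mod 761)
7^512 ≡ 132^2 = 17424 ≡ 682 (mod 761)
760 = 512 + 128 + 64 + 32 + 16 + 8 in binary powers of 2.
So 7^760 ≡ 682 · 149 · 74 · 311 · 89 · 226 ≡ 1 (mod 761).
Since the result is 1, base 7 gives no evidence that 761 is composite.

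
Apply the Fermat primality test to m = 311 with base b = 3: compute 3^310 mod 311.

3^1 ≡ 3 (mod 311)
3^2 ≡ 3^2 = 9 ≡ 9 (mod 311)
3^4 ≡ 9^2 = 81 ≡ 81 (mod 311)
3^8 ≡ 81^2 = 6561 ≡ 30 (mod 311)
3^16 ≡ 30^2 = 900 ≡ 278 (mod 311)
3^32 ≡ 278^2 = 77284 ≡ 156 (mod 311)
3^64 ≡ 156^2 = 24336 ≡ 78 (mod 311)
3^128 ≡ 78^2 = 6084 ≡ 175 (mod 311)
3^256 ≡ 175^2 = 30625 ≡ 147 (mod 311)
310 = 256 + 32 + 16 + 4 + 2 in binary powers of 2.
So 3^310 ≡ 147 · 156 · 278 · 81 · 9 ≡ 1 (mod 311).
Since the result is 1, base 3 gives no evidence that 311 is composite.

1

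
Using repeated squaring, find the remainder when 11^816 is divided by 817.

666

11^1 ≡ 11 (mod 817)
11^2 ≡ 11^2 = 121 ≡ 121 (mod 817)
11^4 ≡ 121^2 = 14641 ≡ 752 (mod 817)
11^8 ≡ 752^2 = 565504 ≡ 140 (mod 817)
11^16 ≡ 140^2 = 19600 ≡ 809 (mod 817)
11^32 ≡ 809^2 = 654481 ≡ 64 (mod 817)
11^64 ≡ 64^2 = 4096 ≡ 11 (mod 817)
11^128 ≡ 11^2 = 121 ≡ 121 (mod 817)
11^256 ≡ 121^2 = 14641 ≡ 752 (mod 817)
11^512 ≡ 752^2 = 565504 ≡ 140 (mod 817)
816 = 512 + 256 + 32 + 16 in binary powers of 2.
So 11^816 ≡ 140 · 752 · 64 · 809 ≡ 666 (mod 817).
Since 666 ≠ 1, base 11 is a Fermat witness: 817 is composite.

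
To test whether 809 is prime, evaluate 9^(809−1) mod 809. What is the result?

9^1 ≡ 9 (mod 809)
9^2 ≡ 9^2 = 81 ≡ 81 (mod 809)
9^4 ≡ 81^2 = 6561 ≡ 89 (mod 809)
9^8 ≡ 89^2 = 7921 ≡ 640 (mod 809)
9^16 ≡ 640^2 = 409600 ≡ 246 (mod 809)
9^32 ≡ 246^2 = 60516 ≡ 650 (mod 809)
9^64 ≡ 650^2 = 422500 ≡ 202 (mod 809)
9^128 ≡ 202^2 = 40804 ≡ 354 (mod 809)
9^256 ≡ 354^2 = 125316 ≡ 730 (mod 809)
9^512 ≡ 730^2 = 532900 ≡ 578 (mod 809)
808 = 512 + 256 + 32 + 8 in binary powers of 2.
So 9^808 ≡ 578 · 730 · 650 · 640 ≡ 1 (mod 809).
Since the result is 1, base 9 gives no evidence that 809 is composite.

1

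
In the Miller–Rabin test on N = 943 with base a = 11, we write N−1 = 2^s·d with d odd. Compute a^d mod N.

943 − 1 = 942 = 2^1 · 471, so d = 471.
11^1 ≡ 11 (mod 943)
11^2 ≡ 11^2 = 121 ≡ 121 (mod 943)
11^4 ≡ 121^2 = 14641 ≡ 496 (mod 943)
11^8 ≡ 496^2 = 246016 ≡ 836 (mod 943)
11^16 ≡ 836^2 = 698896 ≡ 133 (mod 943)
11^32 ≡ 133^2 = 17689 ≡ 715 (mod 943)
11^64 ≡ 715^2 = 511225 ≡ 119 (mod 943)
11^128 ≡ 119^2 = 14161 ≡ 16 (mod 943)
11^256 ≡ 16^2 = 256 ≡ 256 (mod 943)
471 = 256 + 128 + 64 + 16 + 4 + 2 + 1 in binary powers of 2.
So 11^471 ≡ 256 · 16 · 119 · 133 · 496 · 121 · 11 ≡ 65 (mod 943).
Squaring chain: 65; never reaches −1, so base 11 is a Miller–Rabin witness that 943 is composite.

65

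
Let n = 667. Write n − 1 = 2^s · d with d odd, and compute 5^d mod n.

332

667 − 1 = 666 = 2^1 · 333, so d = 333.
5^1 ≡ 5 (mod 667)
5^2 ≡ 5^2 = 25 ≡ 25 (mod 667)
5^4 ≡ 25^2 = 625 ≡ 625 (mod 667)
5^8 ≡ 625^2 = 390625 ≡ 430 (mod 667)
5^16 ≡ 430^2 = 184900 ≡ 141 (mod 667)
5^32 ≡ 141^2 = 19881 ≡ 538 (mod 667)
5^64 ≡ 538^2 = 289444 ≡ 633 (mod 667)
5^128 ≡ 633^2 = 400689 ≡ 489 (mod 667)
5^256 ≡ 489^2 = 239121 ≡ 335 (mod 667)
333 = 256 + 64 + 8 + 4 + 1 in binary powers of 2.
So 5^333 ≡ 335 · 633 · 430 · 625 · 5 ≡ 332 (mod 667).
Squaring chain: 332; never reaches −1, so base 5 is a Miller–Rabin witness that 667 is composite.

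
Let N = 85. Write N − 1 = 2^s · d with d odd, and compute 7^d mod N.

62

85 − 1 = 84 = 2^2 · 21, so d = 21.
7^1 ≡ 7 (mod 85)
7^2 ≡ 7^2 = 49 ≡ 49 (mod 85)
7^4 ≡ 49^2 = 2401 ≡ 21 (mod 85)
7^8 ≡ 21^2 = 441 ≡ 16 (mod 85)
7^16 ≡ 16^2 = 256 ≡ 1 (mod 85)
21 = 16 + 4 + 1 in binary powers of 2.
So 7^21 ≡ 1 · 21 · 7 ≡ 62 (mod 85).
Squaring chain: 62 → 19; never reaches −1, so base 7 is a Miller–Rabin witness that 85 is composite.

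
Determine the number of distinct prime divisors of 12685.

3

12685 = 5 · 2537
2537 = 43 · 59
12685 = 5 · 43 · 59, which has 3 distinct prime factors.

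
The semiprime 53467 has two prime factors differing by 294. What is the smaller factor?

127

Since p = q + 294, we have 53467 = q(q + 294), so q² + 294q − 53467 = 0.
Discriminant: 294² + 4·53467 = 86436 + 213868 = 300304; √300304 = 548.
q = (−294 + 548)/2 = 127, and p = q + 294 = 421.
Check: 127 · 421 = 53467.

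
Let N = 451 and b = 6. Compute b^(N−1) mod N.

155

6^1 ≡ 6 (mod 451)
6^2 ≡ 6^2 = 36 ≡ 36 (mod 451)
6^4 ≡ 36^2 = 1296 ≡ 394 (mod 451)
6^8 ≡ 394^2 = 155236 ≡ 92 (mod 451)
6^16 ≡ 92^2 = 8464 ≡ 346 (mod 451)
6^32 ≡ 346^2 = 119716 ≡ 201 (mod 451)
6^64 ≡ 201^2 = 40401 ≡ 262 (mod 451)
6^128 ≡ 262^2 = 68644 ≡ 92 (mod 451)
6^256 ≡ 92^2 = 8464 ≡ 346 (mod 451)
450 = 256 + 128 + 64 + 2 in binary powers of 2.
So 6^450 ≡ 346 · 92 · 262 · 36 ≡ 155 (mod 451).
Since 155 ≠ 1, base 6 is a Fermat witness: 451 is composite.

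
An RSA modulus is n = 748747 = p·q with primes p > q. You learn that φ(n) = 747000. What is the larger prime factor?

φ(n) = (p−1)(q−1) = n − (p+q) + 1, so p + q = 748747 − 747000 + 1 = 1748.
p and q are the roots of t² − 1748t + 748747 = 0.
Discriminant: 1748² − 4·748747 = 3055504 − 2994988 = 60516; √60516 = 246.
q = (1748 − 246)/2 = 751, p = (1748 + 246)/2 = 997.
Check: 751 · 997 = 748747.

997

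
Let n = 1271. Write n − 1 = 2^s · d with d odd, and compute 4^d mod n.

1024

1271 − 1 = 1270 = 2^1 · 635, so d = 635.
4^1 ≡ 4 (mod 1271)
4^2 ≡ 4^2 = 16 ≡ 16 (mod 1271)
4^4 ≡ 16^2 = 256 ≡ 256 (mod 1271)
4^8 ≡ 256^2 = 65536 ≡ 715 (mod 1271)
4^16 ≡ 715^2 = 511225 ≡ 283 (mod 1271)
4^32 ≡ 283^2 = 80089 ≡ 16 (mod 1271)
4^64 ≡ 16^2 = 256 ≡ 256 (mod 1271)
4^128 ≡ 256^2 = 65536 ≡ 715 (mod 1271)
4^256 ≡ 715^2 = 511225 ≡ 283 (mod 1271)
4^512 ≡ 283^2 = 80089 ≡ 16 (mod 1271)
635 = 512 + 64 + 32 + 16 + 8 + 2 + 1 in binary powers of 2.
So 4^635 ≡ 16 · 256 · 16 · 283 · 715 · 16 · 4 ≡ 1024 (mod 1271).
Squaring chain: 1024; never reaches −1, so base 4 is a Miller–Rabin witness that 1271 is composite.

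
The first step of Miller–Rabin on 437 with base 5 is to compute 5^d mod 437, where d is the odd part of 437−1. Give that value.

437 − 1 = 436 = 2^2 · 109, so d = 109.
5^1 ≡ 5 (mod 437)
5^2 ≡ 5^2 = 25 ≡ 25 (mod 437)
5^4 ≡ 25^2 = 625 ≡ 188 (mod 437)
5^8 ≡ 188^2 = 35344 ≡ 384 (mod 437)
5^16 ≡ 384^2 = 147456 ≡ 187 (mod 437)
5^32 ≡ 187^2 = 34969 ≡ 9 (mod 437)
5^64 ≡ 9^2 = 81 ≡ 81 (mod 437)
109 = 64 + 32 + 8 + 4 + 1 in binary powers of 2.
So 5^109 ≡ 81 · 9 · 384 · 188 · 5 ≡ 290 (mod 437).
Squaring chain: 290 → 196; never reaches −1, so base 5 is a Miller–Rabin witness that 437 is composite.

290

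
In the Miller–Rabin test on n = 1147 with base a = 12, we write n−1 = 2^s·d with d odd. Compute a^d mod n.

1147 − 1 = 1146 = 2^1 · 573, so d = 573.
12^1 ≡ 12 (mod 1147)
12^2 ≡ 12^2 = 144 ≡ 144 (mod 1147)
12^4 ≡ 144^2 = 20736 ≡ 90 (mod 1147)
12^8 ≡ 90^2 = 8100 ≡ 71 (mod 1147)
12^16 ≡ 71^2 = 5041 ≡ 453 (mod 1147)
12^32 ≡ 453^2 = 205209 ≡ 1043 (mod 1147)
12^64 ≡ 1043^2 = 1087849 ≡ 493 (mod 1147)
12^128 ≡ 493^2 = 243049 ≡ 1032 (mod 1147)
12^256 ≡ 1032^2 = 1065024 ≡ 608 (mod 1147)
12^512 ≡ 608^2 = 369664 ≡ 330 (mod 1147)
573 = 512 + 32 + 16 + 8 + 4 + 1 in binary powers of 2.
So 12^573 ≡ 330 · 1043 · 453 · 71 · 90 · 12 ≡ 1046 (mod 1147).
Squaring chain: 1046; never reaches −1, so base 12 is a Miller–Rabin witness that 1147 is composite.

1046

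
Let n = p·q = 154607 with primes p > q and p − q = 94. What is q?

349

Since p = q + 94, we have 154607 = q(q + 94), so q² + 94q − 154607 = 0.
Discriminant: 94² + 4·154607 = 8836 + 618428 = 627264; √627264 = 792.
q = (−94 + 792)/2 = 349, and p = q + 94 = 443.
Check: 349 · 443 = 154607.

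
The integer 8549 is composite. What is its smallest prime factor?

8549 is odd.
Digit sum 26, not divisible by 3.
Ends in 9: not divisible by 5.
7: 8549 = 7·1221 + 2
11: 8549 = 11·777 + 2
13: 8549 = 13·657 + 8
17: 8549 = 17·502 + 15
19: 8549 = 19·449 + 18
23: 8549 = 23·371 + 16
29: 8549 = 29·294 + 23
31: 8549 = 31·275 + 24
37: 8549 = 37·231 + 2
41: 8549 = 41·208 + 21
43: 8549 = 43·198 + 35
47: 8549 = 47·181 + 42
53: 8549 = 53·161 + 16
59: 8549 = 59·144 + 53
61: 8549 = 61·140 + 9
67: 8549 = 67·127 + 40
71: 8549 = 71·120 + 29
73: 8549 = 73·117 + 8
79: 8549 = 79·108 + 17
83: 8549 = 83·103

83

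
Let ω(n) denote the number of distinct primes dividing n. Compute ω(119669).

119669 = 11^2 · 989
989 = 23 · 43
119669 = 11^2 · 23 · 43, which has 3 distinct prime factors.

3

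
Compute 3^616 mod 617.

3^1 ≡ 3 (mod 617)
3^2 ≡ 3^2 = 9 ≡ 9 (mod 617)
3^4 ≡ 9^2 = 81 ≡ 81 (mod 617)
3^8 ≡ 81^2 = 6561 ≡ 391 (mod 617)
3^16 ≡ 391^2 = 152881 ≡ 482 (mod 617)
3^32 ≡ 482^2 = 232324 ≡ 332 (mod 617)
3^64 ≡ 332^2 = 110224 ≡ 398 (mod 617)
3^128 ≡ 398^2 = 158404 ≡ 452 (mod 617)
3^256 ≡ 452^2 = 204304 ≡ 77 (mod 617)
3^512 ≡ 77^2 = 5929 ≡ 376 (mod 617)
616 = 512 + 64 + 32 + 8 in binary powers of 2.
So 3^616 ≡ 376 · 398 · 332 · 391 ≡ 1 (mod 617).
Since the result is 1, base 3 gives no evidence that 617 is composite.

1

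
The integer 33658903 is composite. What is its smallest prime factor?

33658903 is odd.
Digit sum 37, not divisible by 3.
Ends in 3: not divisible by 5.
7: 33658903 = 7·4808414 + 5
11: 33658903 = 11·3059900 + 3
13: 33658903 = 13·2589146 + 5
17: 33658903 = 17·1979935 + 8
19: 33658903 = 19·1771521 + 4
23: 33658903 = 23·1463430 + 13
29: 33658903 = 29·1160651 + 24
31: 33658903 = 31·1085771 + 2
37: 33658903 = 37·909700 + 3
41: 33658903 = 41·820948 + 35
43: 33658903 = 43·782765 + 8
47: 33658903 = 47·716146 + 41
53: 33658903 = 53·635073 + 34
59: 33658903 = 59·570489 + 52
61: 33658903 = 61·551785 + 18
67: 33658903 = 67·502371 + 46
71: 33658903 = 71·474069 + 4
73: 33658903 = 73·461080 + 63
79: 33658903 = 79·426062 + 5
83: 33658903 = 83·405528 + 79
89: 33658903 = 89·378189 + 82
97: 33658903 = 97·346999

97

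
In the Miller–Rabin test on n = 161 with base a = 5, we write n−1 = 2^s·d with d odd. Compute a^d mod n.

66

161 − 1 = 160 = 2^5 · 5, so d = 5.
5^1 ≡ 5 (mod 161)
5^2 ≡ 5^2 = 25 ≡ 25 (mod 161)
5^4 ≡ 25^2 = 625 ≡ 142 (mod 161)
5 = 4 + 1 in binary powers of 2.
So 5^5 ≡ 142 · 5 ≡ 66 (mod 161).
Squaring chain: 66 → 9 → 81 → 121 → 151; never reaches −1, so base 5 is a Miller–Rabin witness that 161 is composite.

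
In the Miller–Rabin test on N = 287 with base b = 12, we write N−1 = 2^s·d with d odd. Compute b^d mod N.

199

287 − 1 = 286 = 2^1 · 143, so d = 143.
12^1 ≡ 12 (mod 287)
12^2 ≡ 12^2 = 144 ≡ 144 (mod 287)
12^4 ≡ 144^2 = 20736 ≡ 72 (mod 287)
12^8 ≡ 72^2 = 5184 ≡ 18 (mod 287)
12^16 ≡ 18^2 = 324 ≡ 37 (mod 287)
12^32 ≡ 37^2 = 1369 ≡ 221 (mod 287)
12^64 ≡ 221^2 = 48841 ≡ 51 (mod 287)
12^128 ≡ 51^2 = 2601 ≡ 18 (mod 287)
143 = 128 + 8 + 4 + 2 + 1 in binary powers of 2.
So 12^143 ≡ 18 · 18 · 72 · 144 · 12 ≡ 199 (mod 287).
Squaring chain: 199; never reaches −1, so base 12 is a Miller–Rabin witness that 287 is composite.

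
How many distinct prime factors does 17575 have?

3

17575 = 5^2 · 703
703 = 19 · 37
17575 = 5^2 · 19 · 37, which has 3 distinct prime factors.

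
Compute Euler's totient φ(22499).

22200

Factor: 22499 = 149 · 151.
φ(22499) = (149−1) · (151−1) = 148 · 150 = 22200.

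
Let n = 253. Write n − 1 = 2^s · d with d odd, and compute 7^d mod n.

57

253 − 1 = 252 = 2^2 · 63, so d = 63.
7^1 ≡ 7 (mod 253)
7^2 ≡ 7^2 = 49 ≡ 49 (mod 253)
7^4 ≡ 49^2 = 2401 ≡ 124 (mod 253)
7^8 ≡ 124^2 = 15376 ≡ 196 (mod 253)
7^16 ≡ 196^2 = 38416 ≡ 213 (mod 253)
7^32 ≡ 213^2 = 45369 ≡ 82 (mod 253)
63 = 32 + 16 + 8 + 4 + 2 + 1 in binary powers of 2.
So 7^63 ≡ 82 · 213 · 196 · 124 · 49 · 7 ≡ 57 (mod 253).
Squaring chain: 57 → 213; never reaches −1, so base 7 is a Miller–Rabin witness that 253 is composite.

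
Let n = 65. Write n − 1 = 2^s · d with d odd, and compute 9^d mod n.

65 − 1 = 64 = 2^6 · 1, so d = 1.
9^1 ≡ 9 (mod 65)
1 = 1 in binary powers of 2.
So 9^1 ≡ 9 ≡ 9 (mod 65).
Squaring chain: 9 → 16 → 61 → 16 → 61 → 16; never reaches −1, so base 9 is a Miller–Rabin witness that 65 is composite.

9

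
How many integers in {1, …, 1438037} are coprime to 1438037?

1398384

Factor: 1438037 = 79 · 109 · 167.
φ(1438037) = (79−1) · (109−1) · (167−1) = 78 · 108 · 166 = 1398384.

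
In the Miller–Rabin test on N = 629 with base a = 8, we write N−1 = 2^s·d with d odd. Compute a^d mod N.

629 − 1 = 628 = 2^2 · 157, so d = 157.
8^1 ≡ 8 (mod 629)
8^2 ≡ 8^2 = 64 ≡ 64 (mod 629)
8^4 ≡ 64^2 = 4096 ≡ 322 (mod 629)
8^8 ≡ 322^2 = 103684 ≡ 528 (mod 629)
8^16 ≡ 528^2 = 278784 ≡ 137 (mod 629)
8^32 ≡ 137^2 = 18769 ≡ 528 (mod 629)
8^64 ≡ 528^2 = 278784 ≡ 137 (mod 629)
8^128 ≡ 137^2 = 18769 ≡ 528 (mod 629)
157 = 128 + 16 + 8 + 4 + 1 in binary powers of 2.
So 8^157 ≡ 528 · 137 · 528 · 322 · 8 ≡ 230 (mod 629).
Squaring chain: 230 → 64; never reaches −1, so base 8 is a Miller–Rabin witness that 629 is composite.

230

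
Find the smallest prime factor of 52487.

73

52487 is odd.
Digit sum 26, not divisible by 3.
Ends in 7: not divisible by 5.
7: 52487 = 7·7498 + 1
11: 52487 = 11·4771 + 6
13: 52487 = 13·4037 + 6
17: 52487 = 17·3087 + 8
19: 52487 = 19·2762 + 9
23: 52487 = 23·2282 + 1
29: 52487 = 29·1809 + 26
31: 52487 = 31·1693 + 4
37: 52487 = 37·1418 + 21
41: 52487 = 41·1280 + 7
43: 52487 = 43·1220 + 27
47: 52487 = 47·1116 + 35
53: 52487 = 53·990 + 17
59: 52487 = 59·889 + 36
61: 52487 = 61·860 + 27
67: 52487 = 67·783 + 26
71: 52487 = 71·739 + 18
73: 52487 = 73·719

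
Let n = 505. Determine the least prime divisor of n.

5

505 is odd.
Digit sum 10, not divisible by 3.
Ends in 5: divisible by 5.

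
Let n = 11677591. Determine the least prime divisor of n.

11677591 is odd.
Digit sum 37, not divisible by 3.
Ends in 1: not divisible by 5.
7: 11677591 = 7·1668227 + 2
11: 11677591 = 11·1061599 + 2
13: 11677591 = 13·898276 + 3
17: 11677591 = 17·686917 + 2
19: 11677591 = 19·614610 + 1
23: 11677591 = 23·507721 + 8
29: 11677591 = 29·402675 + 16
31: 11677591 = 31·376696 + 15
37: 11677591 = 37·315610 + 21
41: 11677591 = 41·284819 + 12
43: 11677591 = 43·271571 + 38
47: 11677591 = 47·248459 + 18
53: 11677591 = 53·220331 + 48
59: 11677591 = 59·197925 + 16
61: 11677591 = 61·191435 + 56
67: 11677591 = 67·174292 + 27
71: 11677591 = 71·164473 + 8
73: 11677591 = 73·159967

73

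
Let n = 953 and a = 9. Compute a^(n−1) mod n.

1

9^1 ≡ 9 (mod 953)
9^2 ≡ 9^2 = 81 ≡ 81 (mod 953)
9^4 ≡ 81^2 = 6561 ≡ 843 (mod 953)
9^8 ≡ 843^2 = 710649 ≡ 664 (mod 953)
9^16 ≡ 664^2 = 440896 ≡ 610 (mod 953)
9^32 ≡ 610^2 = 372100 ≡ 430 (mod 953)
9^64 ≡ 430^2 = 184900 ≡ 18 (mod 953)
9^128 ≡ 18^2 = 324 ≡ 324 (mod 953)
9^256 ≡ 324^2 = 104976 ≡ 146 (mod 953)
9^512 ≡ 146^2 = 21316 ≡ 350 (mod 953)
952 = 512 + 256 + 128 + 32 + 16 + 8 in binary powers of 2.
So 9^952 ≡ 350 · 146 · 324 · 430 · 610 · 664 ≡ 1 (mod 953).
Since the result is 1, base 9 gives no evidence that 953 is composite.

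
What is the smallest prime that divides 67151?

67151 is odd.
Digit sum 20, not divisible by 3.
Ends in 1: not divisible by 5.
7: 67151 = 7·9593

7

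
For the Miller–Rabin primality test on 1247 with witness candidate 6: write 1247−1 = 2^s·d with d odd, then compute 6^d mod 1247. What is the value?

724

1247 − 1 = 1246 = 2^1 · 623, so d = 623.
6^1 ≡ 6 (mod 1247)
6^2 ≡ 6^2 = 36 ≡ 36 (mod 1247)
6^4 ≡ 36^2 = 1296 ≡ 49 (mod 1247)
6^8 ≡ 49^2 = 2401 ≡ 1154 (mod 1247)
6^16 ≡ 1154^2 = 1331716 ≡ 1167 (mod 1247)
6^32 ≡ 1167^2 = 1361889 ≡ 165 (mod 1247)
6^64 ≡ 165^2 = 27225 ≡ 1038 (mod 1247)
6^128 ≡ 1038^2 = 1077444 ≡ 36 (mod 1247)
6^256 ≡ 36^2 = 1296 ≡ 49 (mod 1247)
6^512 ≡ 49^2 = 2401 ≡ 1154 (mod 1247)
623 = 512 + 64 + 32 + 8 + 4 + 2 + 1 in binary powers of 2.
So 6^623 ≡ 1154 · 1038 · 165 · 1154 · 49 · 36 · 6 ≡ 724 (mod 1247).
Squaring chain: 724; never reaches −1, so base 6 is a Miller–Rabin witness that 1247 is composite.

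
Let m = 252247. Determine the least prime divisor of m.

252247 is odd.
Digit sum 22, not divisible by 3.
Ends in 7: not divisible by 5.
7: 252247 = 7·36035 + 2
11: 252247 = 11·22931 + 6
13: 252247 = 13·19403 + 8
17: 252247 = 17·14838 + 1
19: 252247 = 19·13276 + 3
23: 252247 = 23·10967 + 6
29: 252247 = 29·8698 + 5
31: 252247 = 31·8137

31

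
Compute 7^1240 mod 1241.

7^1 ≡ 7 (mod 1241)
7^2 ≡ 7^2 = 49 ≡ 49 (mod 1241)
7^4 ≡ 49^2 = 2401 ≡ 1160 (mod 1241)
7^8 ≡ 1160^2 = 1345600 ≡ 356 (mod 1241)
7^16 ≡ 356^2 = 126736 ≡ 154 (mod 1241)
7^32 ≡ 154^2 = 23716 ≡ 137 (mod 1241)
7^64 ≡ 137^2 = 18769 ≡ 154 (mod 1241)
7^128 ≡ 154^2 = 23716 ≡ 137 (mod 1241)
7^256 ≡ 137^2 = 18769 ≡ 154 (mod 1241)
7^512 ≡ 154^2 = 23716 ≡ 137 (mod 1241)
7^1024 ≡ 137^2 = 18769 ≡ 154 (mod 1241)
1240 = 1024 + 128 + 64 + 16 + 8 in binary powers of 2.
So 7^1240 ≡ 154 · 137 · 154 · 154 · 356 ≡ 373 (mod 1241).
Since 373 ≠ 1, base 7 is a Fermat witness: 1241 is composite.

373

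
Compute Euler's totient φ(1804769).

Factor: 1804769 = 101 · 107 · 167.
φ(1804769) = (101−1) · (107−1) · (167−1) = 100 · 106 · 166 = 1759600.

1759600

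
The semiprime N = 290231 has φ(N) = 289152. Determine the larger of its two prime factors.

577

φ(n) = (p−1)(q−1) = n − (p+q) + 1, so p + q = 290231 − 289152 + 1 = 1080.
p and q are the roots of t² − 1080t + 290231 = 0.
Discriminant: 1080² − 4·290231 = 1166400 − 1160924 = 5476; √5476 = 74.
q = (1080 − 74)/2 = 503, p = (1080 + 74)/2 = 577.
Check: 503 · 577 = 290231.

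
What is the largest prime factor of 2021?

47

2021 = 43 · 47
47 is prime.
So 2021 = 43 · 47; the largest prime factor is 47.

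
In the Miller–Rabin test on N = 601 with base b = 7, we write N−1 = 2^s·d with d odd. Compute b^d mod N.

601 − 1 = 600 = 2^3 · 75, so d = 75.
7^1 ≡ 7 (mod 601)
7^2 ≡ 7^2 = 49 ≡ 49 (mod 601)
7^4 ≡ 49^2 = 2401 ≡ 598 (mod 601)
7^8 ≡ 598^2 = 357604 ≡ 9 (mod 601)
7^16 ≡ 9^2 = 81 ≡ 81 (mod 601)
7^32 ≡ 81^2 = 6561 ≡ 551 (mod 601)
7^64 ≡ 551^2 = 303601 ≡ 96 (mod 601)
75 = 64 + 8 + 2 + 1 in binary powers of 2.
So 7^75 ≡ 96 · 9 · 49 · 7 ≡ 59 (mod 601).
Squaring chain: 59 → 476 → 600; reaches −1, so base 7 does not prove 601 composite.

59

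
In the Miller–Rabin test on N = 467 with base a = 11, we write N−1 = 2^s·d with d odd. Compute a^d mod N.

467 − 1 = 466 = 2^1 · 233, so d = 233.
11^1 ≡ 11 (mod 467)
11^2 ≡ 11^2 = 121 ≡ 121 (mod 467)
11^4 ≡ 121^2 = 14641 ≡ 164 (mod 467)
11^8 ≡ 164^2 = 26896 ≡ 277 (mod 467)
11^16 ≡ 277^2 = 76729 ≡ 141 (mod 467)
11^32 ≡ 141^2 = 19881 ≡ 267 (mod 467)
11^64 ≡ 267^2 = 71289 ≡ 305 (mod 467)
11^128 ≡ 305^2 = 93025 ≡ 92 (mod 467)
233 = 128 + 64 + 32 + 8 + 1 in binary powers of 2.
So 11^233 ≡ 92 · 305 · 267 · 277 · 11 ≡ 466 (mod 467).
Since 11^d ≡ 466 (mod 467), base 11 does not prove 467 composite.

466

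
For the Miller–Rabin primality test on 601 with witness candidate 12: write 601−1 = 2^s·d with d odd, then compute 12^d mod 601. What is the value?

601 − 1 = 600 = 2^3 · 75, so d = 75.
12^1 ≡ 12 (mod 601)
12^2 ≡ 12^2 = 144 ≡ 144 (mod 601)
12^4 ≡ 144^2 = 20736 ≡ 302 (mod 601)
12^8 ≡ 302^2 = 91204 ≡ 453 (mod 601)
12^16 ≡ 453^2 = 205209 ≡ 268 (mod 601)
12^32 ≡ 268^2 = 71824 ≡ 305 (mod 601)
12^64 ≡ 305^2 = 93025 ≡ 471 (mod 601)
75 = 64 + 8 + 2 + 1 in binary powers of 2.
So 12^75 ≡ 471 · 453 · 144 · 12 ≡ 1 (mod 601).
Since 12^d ≡ 1 (mod 601), base 12 does not prove 601 composite.

1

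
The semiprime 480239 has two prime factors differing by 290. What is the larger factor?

Since p = q + 290, we have 480239 = q(q + 290), so q² + 290q − 480239 = 0.
Discriminant: 290² + 4·480239 = 84100 + 1920956 = 2005056; √2005056 = 1416.
q = (−290 + 1416)/2 = 563, and p = q + 290 = 853.
Check: 563 · 853 = 480239.

853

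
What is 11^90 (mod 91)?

64

11^1 ≡ 11 (mod 91)
11^2 ≡ 11^2 = 121 ≡ 30 (mod 91)
11^4 ≡ 30^2 = 900 ≡ 81 (mod 91)
11^8 ≡ 81^2 = 6561 ≡ 9 (mod 91)
11^16 ≡ 9^2 = 81 ≡ 81 (mod 91)
11^32 ≡ 81^2 = 6561 ≡ 9 (mod 91)
11^64 ≡ 9^2 = 81 ≡ 81 (mod 91)
90 = 64 + 16 + 8 + 2 in binary powers of 2.
So 11^90 ≡ 81 · 81 · 9 · 30 ≡ 64 (mod 91).
Since 64 ≠ 1, base 11 is a Fermat witness: 91 is composite.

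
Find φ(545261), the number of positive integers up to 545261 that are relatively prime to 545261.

514800

Factor: 545261 = 23 · 151 · 157.
φ(545261) = (23−1) · (151−1) · (157−1) = 22 · 150 · 156 = 514800.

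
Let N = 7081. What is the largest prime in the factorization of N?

97

7081 = 73 · 97
97 is prime.
So 7081 = 73 · 97; the largest prime factor is 97.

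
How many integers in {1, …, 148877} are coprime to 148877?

146068

Factor: 148877 = 53^3.
φ(148877) = 53^2·(53−1) = 146068.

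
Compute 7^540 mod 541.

1

7^1 ≡ 7 (mod 541)
7^2 ≡ 7^2 = 49 ≡ 49 (mod 541)
7^4 ≡ 49^2 = 2401 ≡ 237 (mod 541)
7^8 ≡ 237^2 = 56169 ≡ 446 (mod 541)
7^16 ≡ 446^2 = 198916 ≡ 369 (mod 541)
7^32 ≡ 369^2 = 136161 ≡ 370 (mod 541)
7^64 ≡ 370^2 = 136900 ≡ 27 (mod 541)
7^128 ≡ 27^2 = 729 ≡ 188 (mod 541)
7^256 ≡ 188^2 = 35344 ≡ 179 (mod 541)
7^512 ≡ 179^2 = 32041 ≡ 122 (mod 541)
540 = 512 + 16 + 8 + 4 in binary powers of 2.
So 7^540 ≡ 122 · 369 · 446 · 237 ≡ 1 (mod 541).
Since the result is 1, base 7 gives no evidence that 541 is composite.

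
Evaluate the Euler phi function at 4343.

Factor: 4343 = 43 · 101.
φ(4343) = (43−1) · (101−1) = 42 · 100 = 4200.

4200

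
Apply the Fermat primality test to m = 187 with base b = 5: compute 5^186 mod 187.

60

5^1 ≡ 5 (mod 187)
5^2 ≡ 5^2 = 25 ≡ 25 (mod 187)
5^4 ≡ 25^2 = 625 ≡ 64 (mod 187)
5^8 ≡ 64^2 = 4096 ≡ 169 (mod 187)
5^16 ≡ 169^2 = 28561 ≡ 137 (mod 187)
5^32 ≡ 137^2 = 18769 ≡ 69 (mod 187)
5^64 ≡ 69^2 = 4761 ≡ 86 (mod 187)
5^128 ≡ 86^2 = 7396 ≡ 103 (mod 187)
186 = 128 + 32 + 16 + 8 + 2 in binary powers of 2.
So 5^186 ≡ 103 · 69 · 137 · 169 · 25 ≡ 60 (mod 187).
Since 60 ≠ 1, base 5 is a Fermat witness: 187 is composite.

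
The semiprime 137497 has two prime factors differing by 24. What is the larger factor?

Since p = q + 24, we have 137497 = q(q + 24), so q² + 24q − 137497 = 0.
Discriminant: 24² + 4·137497 = 576 + 549988 = 550564; √550564 = 742.
q = (−24 + 742)/2 = 359, and p = q + 24 = 383.
Check: 359 · 383 = 137497.

383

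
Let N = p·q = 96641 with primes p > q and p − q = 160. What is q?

241

Since p = q + 160, we have 96641 = q(q + 160), so q² + 160q − 96641 = 0.
Discriminant: 160² + 4·96641 = 25600 + 386564 = 412164; √412164 = 642.
q = (−160 + 642)/2 = 241, and p = q + 160 = 401.
Check: 241 · 401 = 96641.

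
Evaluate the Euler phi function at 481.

Factor: 481 = 13 · 37.
φ(481) = (13−1) · (37−1) = 12 · 36 = 432.

432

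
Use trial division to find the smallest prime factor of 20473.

20473 is odd.
Digit sum 16, not divisible by 3.
Ends in 3: not divisible by 5.
7: 20473 = 7·2924 + 5
11: 20473 = 11·1861 + 2
13: 20473 = 13·1574 + 11
17: 20473 = 17·1204 + 5
19: 20473 = 19·1077 + 10
23: 20473 = 23·890 + 3
29: 20473 = 29·705 + 28
31: 20473 = 31·660 + 13
37: 20473 = 37·553 + 12
41: 20473 = 41·499 + 14
43: 20473 = 43·476 + 5
47: 20473 = 47·435 + 28
53: 20473 = 53·386 + 15
59: 20473 = 59·347

59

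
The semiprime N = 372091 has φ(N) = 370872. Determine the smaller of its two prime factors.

φ(n) = (p−1)(q−1) = n − (p+q) + 1, so p + q = 372091 − 370872 + 1 = 1220.
p and q are the roots of t² − 1220t + 372091 = 0.
Discriminant: 1220² − 4·372091 = 1488400 − 1488364 = 36; √36 = 6.
q = (1220 − 6)/2 = 607, p = (1220 + 6)/2 = 613.
Check: 607 · 613 = 372091.

607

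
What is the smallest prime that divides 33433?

33433 is odd.
Digit sum 16, not divisible by 3.
Ends in 3: not divisible by 5.
7: 33433 = 7·4776 + 1
11: 33433 = 11·3039 + 4
13: 33433 = 13·2571 + 10
17: 33433 = 17·1966 + 11
19: 33433 = 19·1759 + 12
23: 33433 = 23·1453 + 14
29: 33433 = 29·1152 + 25
31: 33433 = 31·1078 + 15
37: 33433 = 37·903 + 22
41: 33433 = 41·815 + 18
43: 33433 = 43·777 + 22
47: 33433 = 47·711 + 16
53: 33433 = 53·630 + 43
59: 33433 = 59·566 + 39
61: 33433 = 61·548 + 5
67: 33433 = 67·499

67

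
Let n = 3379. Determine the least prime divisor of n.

3379 is odd.
Digit sum 22, not divisible by 3.
Ends in 9: not divisible by 5.
7: 3379 = 7·482 + 5
11: 3379 = 11·307 + 2
13: 3379 = 13·259 + 12
17: 3379 = 17·198 + 13
19: 3379 = 19·177 + 16
23: 3379 = 23·146 + 21
29: 3379 = 29·116 + 15
31: 3379 = 31·109

31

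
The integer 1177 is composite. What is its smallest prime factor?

11

1177 is odd.
Digit sum 16, not divisible by 3.
Ends in 7: not divisible by 5.
7: 1177 = 7·168 + 1
11: 1177 = 11·107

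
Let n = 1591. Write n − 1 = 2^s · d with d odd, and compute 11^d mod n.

1591 − 1 = 1590 = 2^1 · 795, so d = 795.
11^1 ≡ 11 (mod 1591)
11^2 ≡ 11^2 = 121 ≡ 121 (mod 1591)
11^4 ≡ 121^2 = 14641 ≡ 322 (mod 1591)
11^8 ≡ 322^2 = 103684 ≡ 269 (mod 1591)
11^16 ≡ 269^2 = 72361 ≡ 766 (mod 1591)
11^32 ≡ 766^2 = 586756 ≡ 1268 (mod 1591)
11^64 ≡ 1268^2 = 1607824 ≡ 914 (mod 1591)
11^128 ≡ 914^2 = 835396 ≡ 121 (mod 1591)
11^256 ≡ 121^2 = 14641 ≡ 322 (mod 1591)
11^512 ≡ 322^2 = 103684 ≡ 269 (mod 1591)
795 = 512 + 256 + 16 + 8 + 2 + 1 in binary powers of 2.
So 11^795 ≡ 269 · 322 · 766 · 269 · 121 · 11 ≡ 924 (mod 1591).
Squaring chain: 924; never reaches −1, so base 11 is a Miller–Rabin witness that 1591 is composite.

924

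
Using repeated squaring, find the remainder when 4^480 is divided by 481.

417

4^1 ≡ 4 (mod 481)
4^2 ≡ 4^2 = 16 ≡ 16 (mod 481)
4^4 ≡ 16^2 = 256 ≡ 256 (mod 481)
4^8 ≡ 256^2 = 65536 ≡ 120 (mod 481)
4^16 ≡ 120^2 = 14400 ≡ 451 (mod 481)
4^32 ≡ 451^2 = 203401 ≡ 419 (mod 481)
4^64 ≡ 419^2 = 175561 ≡ 477 (mod 481)
4^128 ≡ 477^2 = 227529 ≡ 16 (mod 481)
4^256 ≡ 16^2 = 256 ≡ 256 (mod 481)
480 = 256 + 128 + 64 + 32 in binary powers of 2.
So 4^480 ≡ 256 · 16 · 477 · 419 ≡ 417 (mod 481).
Since 417 ≠ 1, base 4 is a Fermat witness: 481 is composite.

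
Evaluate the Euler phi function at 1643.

1560

Factor: 1643 = 31 · 53.
φ(1643) = (31−1) · (53−1) = 30 · 52 = 1560.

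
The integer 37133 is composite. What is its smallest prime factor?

71

37133 is odd.
Digit sum 17, not divisible by 3.
Ends in 3: not divisible by 5.
7: 37133 = 7·5304 + 5
11: 37133 = 11·3375 + 8
13: 37133 = 13·2856 + 5
17: 37133 = 17·2184 + 5
19: 37133 = 19·1954 + 7
23: 37133 = 23·1614 + 11
29: 37133 = 29·1280 + 13
31: 37133 = 31·1197 + 26
37: 37133 = 37·1003 + 22
41: 37133 = 41·905 + 28
43: 37133 = 43·863 + 24
47: 37133 = 47·790 + 3
53: 37133 = 53·700 + 33
59: 37133 = 59·629 + 22
61: 37133 = 61·608 + 45
67: 37133 = 67·554 + 15
71: 37133 = 71·523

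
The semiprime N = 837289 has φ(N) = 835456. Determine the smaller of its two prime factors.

857

φ(n) = (p−1)(q−1) = n − (p+q) + 1, so p + q = 837289 − 835456 + 1 = 1834.
p and q are the roots of t² − 1834t + 837289 = 0.
Discriminant: 1834² − 4·837289 = 3363556 − 3349156 = 14400; √14400 = 120.
q = (1834 − 120)/2 = 857, p = (1834 + 120)/2 = 977.
Check: 857 · 977 = 837289.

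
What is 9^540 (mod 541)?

1

9^1 ≡ 9 (mod 541)
9^2 ≡ 9^2 = 81 ≡ 81 (mod 541)
9^4 ≡ 81^2 = 6561 ≡ 69 (mod 541)
9^8 ≡ 69^2 = 4761 ≡ 433 (mod 541)
9^16 ≡ 433^2 = 187489 ≡ 303 (mod 541)
9^32 ≡ 303^2 = 91809 ≡ 380 (mod 541)
9^64 ≡ 380^2 = 144400 ≡ 494 (mod 541)
9^128 ≡ 494^2 = 244036 ≡ 45 (mod 541)
9^256 ≡ 45^2 = 2025 ≡ 402 (mod 541)
9^512 ≡ 402^2 = 161604 ≡ 386 (mod 541)
540 = 512 + 16 + 8 + 4 in binary powers of 2.
So 9^540 ≡ 386 · 303 · 433 · 69 ≡ 1 (mod 541).
Since the result is 1, base 9 gives no evidence that 541 is composite.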